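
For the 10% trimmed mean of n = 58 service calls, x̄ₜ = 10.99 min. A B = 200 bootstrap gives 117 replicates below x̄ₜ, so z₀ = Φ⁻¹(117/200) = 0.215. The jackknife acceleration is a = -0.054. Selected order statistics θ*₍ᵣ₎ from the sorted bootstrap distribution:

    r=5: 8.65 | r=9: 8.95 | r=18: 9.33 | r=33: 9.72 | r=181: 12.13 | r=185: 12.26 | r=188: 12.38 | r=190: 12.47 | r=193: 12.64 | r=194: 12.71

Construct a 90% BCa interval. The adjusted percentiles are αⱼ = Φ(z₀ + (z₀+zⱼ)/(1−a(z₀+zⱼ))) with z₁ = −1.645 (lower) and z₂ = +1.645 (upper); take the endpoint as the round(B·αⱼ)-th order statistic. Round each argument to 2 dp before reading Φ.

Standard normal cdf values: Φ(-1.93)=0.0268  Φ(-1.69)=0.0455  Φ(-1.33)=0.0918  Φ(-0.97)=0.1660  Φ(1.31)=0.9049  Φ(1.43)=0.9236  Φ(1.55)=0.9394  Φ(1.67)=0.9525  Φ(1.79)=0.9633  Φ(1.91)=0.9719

Lower: z₀ + z₁ = 0.215 + (-1.645) = -1.430; 1 − a(z₀+z₁) = 1 − (-0.054)(-1.430) = 0.9228; argument = 0.215 + (-1.430)/0.9228 = -1.3347 → -1.33.
α₁ = Φ(-1.33) = 0.0918; rank = round(200 × 0.0918) = 18; θ*₍18₎ = 9.33.
Upper: z₀ + z₂ = 1.860; 1 − a(z₀+z₂) = 1.1004; argument = 1.9052 → 1.91; α₂ = 0.9719; rank = 194; θ*₍194₎ = 12.71.

(9.33, 12.71)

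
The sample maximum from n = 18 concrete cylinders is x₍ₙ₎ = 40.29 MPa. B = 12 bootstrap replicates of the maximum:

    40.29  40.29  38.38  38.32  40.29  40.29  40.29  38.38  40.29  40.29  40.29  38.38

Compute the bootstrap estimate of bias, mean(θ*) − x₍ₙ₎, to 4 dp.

bias = −0.6417

mean(θ*) = (40.29 + 40.29 + 38.38 + 38.32 + 40.29 + 40.29 + 40.29 + 38.38 + 40.29 + 40.29 + 40.29 + 38.38) / 12 = 39.64833
bias = 39.64833 − 40.29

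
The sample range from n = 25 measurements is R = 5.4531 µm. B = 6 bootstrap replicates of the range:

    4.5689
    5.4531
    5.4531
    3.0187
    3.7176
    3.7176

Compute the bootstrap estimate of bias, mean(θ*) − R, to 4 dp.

bias = −1.1316

mean(θ*) = (4.5689 + 5.4531 + 5.4531 + 3.0187 + 3.7176 + 3.7176) / 6 = 4.32150
bias = 4.32150 − 5.4531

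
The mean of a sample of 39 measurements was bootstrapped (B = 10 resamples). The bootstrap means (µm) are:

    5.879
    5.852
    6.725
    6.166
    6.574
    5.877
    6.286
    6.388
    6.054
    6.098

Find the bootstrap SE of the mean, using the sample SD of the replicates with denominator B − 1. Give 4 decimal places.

SE* = 0.3016

Bootstrap SE is the standard deviation of the 10 replicate means.
Mean of replicates: (5.879 + 5.852 + 6.725 + 6.166 + 6.574 + 5.877 + 6.286 + 6.388 + 6.054 + 6.098) / 10 = 61.89900 / 10 = 6.18990
Sum of squared deviations: (−0.31090)² + (−0.33790)² + (+0.53510)² + (−0.02390)² + (+0.38410)² + (−0.31290)² + (+0.09610)² + (+0.19810)² + (−0.13590)² + (−0.09190)² = 0.81857
Variance = 0.81857 / 9 = 0.09095
SE* = √0.09095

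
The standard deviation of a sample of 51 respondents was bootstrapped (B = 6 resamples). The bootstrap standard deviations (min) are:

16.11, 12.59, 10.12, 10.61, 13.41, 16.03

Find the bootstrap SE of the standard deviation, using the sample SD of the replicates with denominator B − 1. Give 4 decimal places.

Bootstrap SE is the standard deviation of the 6 replicate standard deviations.
Mean of replicates: (16.11 + 12.59 + 10.12 + 10.61 + 13.41 + 16.03) / 6 = 78.87000 / 6 = 13.14500
Sum of squared deviations: (+2.96500)² + (−0.55500)² + (−3.02500)² + (−2.53500)² + (+0.26500)² + (+2.88500)² = 33.06955
Variance = 33.06955 / 5 = 6.61391
SE* = √6.61391

SE* = 2.5718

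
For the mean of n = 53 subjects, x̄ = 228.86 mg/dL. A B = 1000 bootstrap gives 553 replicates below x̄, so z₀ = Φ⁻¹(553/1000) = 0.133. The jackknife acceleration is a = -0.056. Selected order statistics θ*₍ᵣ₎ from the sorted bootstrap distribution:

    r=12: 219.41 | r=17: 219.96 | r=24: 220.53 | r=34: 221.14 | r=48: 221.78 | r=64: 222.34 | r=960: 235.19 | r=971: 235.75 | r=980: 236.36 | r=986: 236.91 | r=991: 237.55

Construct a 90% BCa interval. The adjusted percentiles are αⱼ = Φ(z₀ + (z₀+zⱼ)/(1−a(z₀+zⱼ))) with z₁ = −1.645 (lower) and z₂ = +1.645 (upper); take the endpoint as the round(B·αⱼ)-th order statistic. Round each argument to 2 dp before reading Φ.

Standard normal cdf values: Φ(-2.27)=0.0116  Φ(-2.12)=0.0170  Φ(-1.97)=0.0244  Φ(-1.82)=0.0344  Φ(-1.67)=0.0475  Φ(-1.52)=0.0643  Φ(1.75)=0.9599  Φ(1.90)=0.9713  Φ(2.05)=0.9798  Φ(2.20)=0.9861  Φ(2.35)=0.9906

Lower: z₀ + z₁ = 0.133 + (-1.645) = -1.512; 1 − a(z₀+z₁) = 1 − (-0.056)(-1.512) = 0.9153; argument = 0.133 + (-1.512)/0.9153 = -1.5189 → -1.52.
α₁ = Φ(-1.52) = 0.0643; rank = round(1000 × 0.0643) = 64; θ*₍64₎ = 222.34.
Upper: z₀ + z₂ = 1.778; 1 − a(z₀+z₂) = 1.0996; argument = 1.7500 → 1.75; α₂ = 0.9599; rank = 960; θ*₍960₎ = 235.19.

(222.34, 235.19)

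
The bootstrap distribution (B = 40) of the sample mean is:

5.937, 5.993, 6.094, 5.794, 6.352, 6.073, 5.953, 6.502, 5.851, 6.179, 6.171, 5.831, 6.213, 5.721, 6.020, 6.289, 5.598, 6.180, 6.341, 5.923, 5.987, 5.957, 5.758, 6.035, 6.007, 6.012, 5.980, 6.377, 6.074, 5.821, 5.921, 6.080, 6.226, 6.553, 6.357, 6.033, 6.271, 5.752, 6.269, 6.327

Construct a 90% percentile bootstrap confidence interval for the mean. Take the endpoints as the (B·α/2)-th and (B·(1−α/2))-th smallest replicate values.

Sorted replicates: 5.598, 5.721, 5.752, 5.758, 5.794, 5.821, 5.831, 5.851, 5.921, 5.923, 5.937, 5.953, 5.957, 5.980, 5.987, 5.993, 6.007, 6.012, 6.020, 6.033, 6.035, 6.073, 6.074, 6.080, 6.094, 6.171, 6.179, 6.180, 6.213, 6.226, 6.269, 6.271, 6.289, 6.327, 6.341, 6.352, 6.357, 6.377, 6.502, 6.553
α = 0.10; lower rank = 40 × 0.050 = 2; upper rank = 40 × 0.950 = 38.
The 2nd smallest replicate is 5.721; the 38th is 6.377.

(5.721, 6.377)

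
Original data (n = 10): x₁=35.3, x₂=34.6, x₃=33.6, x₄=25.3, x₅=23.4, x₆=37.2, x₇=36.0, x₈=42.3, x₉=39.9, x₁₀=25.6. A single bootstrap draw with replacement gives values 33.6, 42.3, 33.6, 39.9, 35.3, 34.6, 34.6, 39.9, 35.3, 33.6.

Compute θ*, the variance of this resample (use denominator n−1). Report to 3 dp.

θ* = 10.173

Mean = 36.2700; sum of squared deviations = 91.5610
s² = 91.5610 / 9 = 10.1734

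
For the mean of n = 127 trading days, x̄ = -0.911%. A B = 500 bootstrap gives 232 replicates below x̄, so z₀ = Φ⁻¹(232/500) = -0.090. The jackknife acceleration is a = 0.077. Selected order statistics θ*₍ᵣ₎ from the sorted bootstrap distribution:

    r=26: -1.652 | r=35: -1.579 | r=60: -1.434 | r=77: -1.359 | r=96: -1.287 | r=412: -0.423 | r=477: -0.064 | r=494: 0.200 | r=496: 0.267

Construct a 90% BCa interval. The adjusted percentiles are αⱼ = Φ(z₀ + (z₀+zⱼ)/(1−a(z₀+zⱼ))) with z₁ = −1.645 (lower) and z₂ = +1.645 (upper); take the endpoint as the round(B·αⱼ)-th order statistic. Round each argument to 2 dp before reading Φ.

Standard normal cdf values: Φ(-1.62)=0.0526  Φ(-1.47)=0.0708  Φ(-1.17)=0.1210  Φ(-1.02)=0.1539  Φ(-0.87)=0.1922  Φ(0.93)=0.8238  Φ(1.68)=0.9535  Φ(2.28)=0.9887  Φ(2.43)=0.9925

(-1.652, -0.064)

Lower: z₀ + z₁ = -0.090 + (-1.645) = -1.735; 1 − a(z₀+z₁) = 1 − (0.077)(-1.735) = 1.1336; argument = -0.090 + (-1.735)/1.1336 = -1.6205 → -1.62.
α₁ = Φ(-1.62) = 0.0526; rank = round(500 × 0.0526) = 26; θ*₍26₎ = -1.652.
Upper: z₀ + z₂ = 1.555; 1 − a(z₀+z₂) = 0.8803; argument = 1.6765 → 1.68; α₂ = 0.9535; rank = 477; θ*₍477₎ = -0.064.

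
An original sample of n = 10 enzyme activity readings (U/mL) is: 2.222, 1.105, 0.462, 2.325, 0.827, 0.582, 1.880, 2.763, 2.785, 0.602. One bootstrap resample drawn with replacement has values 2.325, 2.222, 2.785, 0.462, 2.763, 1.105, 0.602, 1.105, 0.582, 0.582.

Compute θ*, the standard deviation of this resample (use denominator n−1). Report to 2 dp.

θ* = 0.96

Mean = 1.4533; sum of squared deviations = 8.3078
s² = 8.3078 / 9 = 0.9231
s = √0.9231 = 0.96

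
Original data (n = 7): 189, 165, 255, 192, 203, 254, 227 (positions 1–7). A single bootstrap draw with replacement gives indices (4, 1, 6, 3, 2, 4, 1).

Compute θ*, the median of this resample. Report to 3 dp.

Resample values: 192, 189, 254, 255, 165, 192, 189.
Sorted: 165, 189, 189, 192, 192, 254, 255
Median = middle value = 192.000

θ* = 192.000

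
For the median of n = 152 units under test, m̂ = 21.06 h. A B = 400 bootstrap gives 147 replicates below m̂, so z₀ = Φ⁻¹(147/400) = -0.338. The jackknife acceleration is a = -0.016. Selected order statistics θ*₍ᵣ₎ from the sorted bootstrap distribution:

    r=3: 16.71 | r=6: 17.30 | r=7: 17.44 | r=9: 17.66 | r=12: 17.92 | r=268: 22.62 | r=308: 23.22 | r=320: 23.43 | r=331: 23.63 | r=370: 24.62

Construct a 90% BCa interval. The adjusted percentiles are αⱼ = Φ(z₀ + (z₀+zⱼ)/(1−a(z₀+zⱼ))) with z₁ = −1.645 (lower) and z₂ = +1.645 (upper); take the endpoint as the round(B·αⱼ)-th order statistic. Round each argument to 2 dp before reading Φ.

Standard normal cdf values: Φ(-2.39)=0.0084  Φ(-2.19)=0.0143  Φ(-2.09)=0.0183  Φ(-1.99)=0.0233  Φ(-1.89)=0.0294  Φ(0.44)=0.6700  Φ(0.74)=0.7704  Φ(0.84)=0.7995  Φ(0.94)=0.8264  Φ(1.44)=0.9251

Lower: z₀ + z₁ = -0.338 + (-1.645) = -1.983; 1 − a(z₀+z₁) = 1 − (-0.016)(-1.983) = 0.9683; argument = -0.338 + (-1.983)/0.9683 = -2.3860 → -2.39.
α₁ = Φ(-2.39) = 0.0084; rank = round(400 × 0.0084) = 3; θ*₍3₎ = 16.71.
Upper: z₀ + z₂ = 1.307; 1 − a(z₀+z₂) = 1.0209; argument = 0.9422 → 0.94; α₂ = 0.8264; rank = 331; θ*₍331₎ = 23.63.

(16.71, 23.63)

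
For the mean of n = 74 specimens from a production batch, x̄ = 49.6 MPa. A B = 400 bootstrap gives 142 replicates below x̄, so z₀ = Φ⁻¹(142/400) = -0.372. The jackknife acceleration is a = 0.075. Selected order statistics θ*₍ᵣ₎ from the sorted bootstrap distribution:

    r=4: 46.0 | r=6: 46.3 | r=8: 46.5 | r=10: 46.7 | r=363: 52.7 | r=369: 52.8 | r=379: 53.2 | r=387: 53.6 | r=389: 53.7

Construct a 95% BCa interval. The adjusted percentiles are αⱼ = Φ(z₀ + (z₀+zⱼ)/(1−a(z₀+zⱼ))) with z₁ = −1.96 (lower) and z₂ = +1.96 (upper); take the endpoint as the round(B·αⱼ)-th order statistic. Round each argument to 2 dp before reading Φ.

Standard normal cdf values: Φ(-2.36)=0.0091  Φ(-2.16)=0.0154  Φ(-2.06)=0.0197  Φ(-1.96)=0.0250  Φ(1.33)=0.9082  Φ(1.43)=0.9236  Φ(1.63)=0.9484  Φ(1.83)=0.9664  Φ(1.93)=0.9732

(46.0, 52.8)

Lower: z₀ + z₁ = -0.372 + (-1.960) = -2.332; 1 − a(z₀+z₁) = 1 − (0.075)(-2.332) = 1.1749; argument = -0.372 + (-2.332)/1.1749 = -2.3568 → -2.36.
α₁ = Φ(-2.36) = 0.0091; rank = round(400 × 0.0091) = 4; θ*₍4₎ = 46.0.
Upper: z₀ + z₂ = 1.588; 1 − a(z₀+z₂) = 0.8809; argument = 1.4307 → 1.43; α₂ = 0.9236; rank = 369; θ*₍369₎ = 52.8.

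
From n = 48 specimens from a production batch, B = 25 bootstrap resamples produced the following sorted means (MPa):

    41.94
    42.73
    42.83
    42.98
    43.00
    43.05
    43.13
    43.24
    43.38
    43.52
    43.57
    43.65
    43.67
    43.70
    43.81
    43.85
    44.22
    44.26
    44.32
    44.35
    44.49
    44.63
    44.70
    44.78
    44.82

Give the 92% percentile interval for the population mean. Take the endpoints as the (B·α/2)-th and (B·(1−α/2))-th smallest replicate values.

(41.94, 44.78)

α = 0.08; lower rank = 25 × 0.040 = 1; upper rank = 25 × 0.960 = 24.
The 1st smallest replicate is 41.94; the 24th is 44.78.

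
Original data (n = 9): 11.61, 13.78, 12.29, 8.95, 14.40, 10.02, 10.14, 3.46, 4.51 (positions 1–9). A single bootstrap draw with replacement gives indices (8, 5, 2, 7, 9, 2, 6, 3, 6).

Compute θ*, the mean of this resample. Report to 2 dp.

Resample values: 3.46, 14.40, 13.78, 10.14, 4.51, 13.78, 10.02, 12.29, 10.02.
Mean = (3.46 + 14.40 + 13.78 + 10.14 + 4.51 + 13.78 + 10.02 + 12.29 + 10.02) / 9 = 92.400 / 9 = 10.27

θ* = 10.27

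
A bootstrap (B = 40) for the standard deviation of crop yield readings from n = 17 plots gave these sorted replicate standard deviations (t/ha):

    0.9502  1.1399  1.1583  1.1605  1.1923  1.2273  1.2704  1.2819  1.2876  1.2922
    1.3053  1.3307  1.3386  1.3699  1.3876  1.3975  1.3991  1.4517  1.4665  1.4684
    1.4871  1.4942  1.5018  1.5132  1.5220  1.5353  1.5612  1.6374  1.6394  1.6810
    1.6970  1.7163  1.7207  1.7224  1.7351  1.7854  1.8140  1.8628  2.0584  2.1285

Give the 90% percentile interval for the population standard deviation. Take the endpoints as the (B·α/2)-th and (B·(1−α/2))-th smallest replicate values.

(1.1399, 1.8628)

α = 0.10; lower rank = 40 × 0.050 = 2; upper rank = 40 × 0.950 = 38.
The 2nd smallest replicate is 1.1399; the 38th is 1.8628.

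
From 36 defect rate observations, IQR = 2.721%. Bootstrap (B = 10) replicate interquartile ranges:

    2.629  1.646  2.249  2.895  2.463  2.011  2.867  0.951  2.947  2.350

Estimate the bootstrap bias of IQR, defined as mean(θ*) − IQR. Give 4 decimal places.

mean(θ*) = (2.629 + 1.646 + 2.249 + 2.895 + 2.463 + 2.011 + 2.867 + 0.951 + 2.947 + 2.350) / 10 = 2.30080
bias = 2.30080 − 2.721

bias = −0.4202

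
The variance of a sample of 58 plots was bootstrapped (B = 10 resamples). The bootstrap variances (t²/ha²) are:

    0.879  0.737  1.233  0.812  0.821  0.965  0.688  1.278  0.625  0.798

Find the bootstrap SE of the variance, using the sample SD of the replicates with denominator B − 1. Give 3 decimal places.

SE* = 0.218

Bootstrap SE is the standard deviation of the 10 replicate variances.
Mean of replicates: (0.879 + 0.737 + 1.233 + 0.812 + 0.821 + 0.965 + 0.688 + 1.278 + 0.625 + 0.798) / 10 = 8.8360 / 10 = 0.8836
Sum of squared deviations: (−0.0046)² + (−0.1466)² + (+0.3494)² + (−0.0716)² + (−0.0626)² + (+0.0814)² + (−0.1956)² + (+0.3944)² + (−0.2586)² + (−0.0856)² = 0.4273
Variance = 0.4273 / 9 = 0.0475
SE* = √0.0475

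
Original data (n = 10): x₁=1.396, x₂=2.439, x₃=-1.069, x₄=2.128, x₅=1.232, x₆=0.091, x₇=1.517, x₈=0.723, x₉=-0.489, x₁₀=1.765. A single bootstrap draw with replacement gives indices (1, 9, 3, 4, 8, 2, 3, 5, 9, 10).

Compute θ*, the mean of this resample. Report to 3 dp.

θ* = 0.657

Resample values: 1.396, -0.489, -1.069, 2.128, 0.723, 2.439, -1.069, 1.232, -0.489, 1.765.
Mean = (1.396 + (-0.489) + (-1.069) + 2.128 + 0.723 + 2.439 + (-1.069) + 1.232 + (-0.489) + 1.765) / 10 = 6.5670 / 10 = 0.657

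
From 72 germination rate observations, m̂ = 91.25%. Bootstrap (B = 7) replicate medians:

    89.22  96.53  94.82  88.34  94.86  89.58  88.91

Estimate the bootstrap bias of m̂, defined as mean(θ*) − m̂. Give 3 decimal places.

mean(θ*) = (89.22 + 96.53 + 94.82 + 88.34 + 94.86 + 89.58 + 88.91) / 7 = 91.7514
bias = 91.7514 − 91.25

bias = +0.501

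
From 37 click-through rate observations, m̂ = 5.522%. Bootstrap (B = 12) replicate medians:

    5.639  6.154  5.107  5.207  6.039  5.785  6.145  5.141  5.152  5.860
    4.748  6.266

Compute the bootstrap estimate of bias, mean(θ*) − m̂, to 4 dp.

mean(θ*) = (5.639 + 6.154 + 5.107 + 5.207 + 6.039 + 5.785 + 6.145 + 5.141 + 5.152 + 5.860 + 4.748 + 6.266) / 12 = 5.60358
bias = 5.60358 − 5.522

bias = +0.0816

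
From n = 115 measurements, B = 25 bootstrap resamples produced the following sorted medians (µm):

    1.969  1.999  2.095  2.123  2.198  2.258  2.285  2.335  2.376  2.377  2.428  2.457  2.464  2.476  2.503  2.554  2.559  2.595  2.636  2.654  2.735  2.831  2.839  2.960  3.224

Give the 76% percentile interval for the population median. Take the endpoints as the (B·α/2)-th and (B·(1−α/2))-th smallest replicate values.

α = 0.24; lower rank = 25 × 0.120 = 3; upper rank = 25 × 0.880 = 22.
The 3rd smallest replicate is 2.095; the 22nd is 2.831.

(2.095, 2.831)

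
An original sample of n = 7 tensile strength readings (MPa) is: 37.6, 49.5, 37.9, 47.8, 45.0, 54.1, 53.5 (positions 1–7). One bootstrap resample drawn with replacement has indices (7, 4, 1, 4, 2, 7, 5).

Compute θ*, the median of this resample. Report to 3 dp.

Resample values: 53.5, 47.8, 37.6, 47.8, 49.5, 53.5, 45.0.
Sorted: 37.6, 45.0, 47.8, 47.8, 49.5, 53.5, 53.5
Median = middle value = 47.800

θ* = 47.800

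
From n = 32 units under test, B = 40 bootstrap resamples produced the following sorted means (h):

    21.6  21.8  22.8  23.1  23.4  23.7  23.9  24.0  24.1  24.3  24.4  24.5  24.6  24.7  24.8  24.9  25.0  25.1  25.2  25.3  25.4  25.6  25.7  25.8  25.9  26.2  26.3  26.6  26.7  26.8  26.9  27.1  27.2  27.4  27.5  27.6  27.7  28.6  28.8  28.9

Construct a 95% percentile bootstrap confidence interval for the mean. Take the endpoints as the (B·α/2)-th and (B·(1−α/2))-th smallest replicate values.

α = 0.05; lower rank = 40 × 0.025 = 1; upper rank = 40 × 0.975 = 39.
The 1st smallest replicate is 21.6; the 39th is 28.8.

(21.6, 28.8)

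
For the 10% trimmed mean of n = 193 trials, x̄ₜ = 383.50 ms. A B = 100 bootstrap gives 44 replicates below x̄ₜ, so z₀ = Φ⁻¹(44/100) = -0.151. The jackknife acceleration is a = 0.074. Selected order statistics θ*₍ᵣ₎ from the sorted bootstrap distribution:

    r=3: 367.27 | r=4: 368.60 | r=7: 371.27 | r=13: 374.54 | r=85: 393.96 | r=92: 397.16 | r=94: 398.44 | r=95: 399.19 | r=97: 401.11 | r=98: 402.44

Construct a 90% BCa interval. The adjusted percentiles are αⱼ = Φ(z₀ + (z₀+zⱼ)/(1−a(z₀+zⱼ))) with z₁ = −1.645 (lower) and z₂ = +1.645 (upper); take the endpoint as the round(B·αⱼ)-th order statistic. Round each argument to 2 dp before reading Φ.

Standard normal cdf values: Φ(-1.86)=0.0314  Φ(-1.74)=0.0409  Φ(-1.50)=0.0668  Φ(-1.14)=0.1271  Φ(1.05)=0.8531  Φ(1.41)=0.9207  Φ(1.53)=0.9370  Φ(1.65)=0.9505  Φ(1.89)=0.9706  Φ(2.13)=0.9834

(368.60, 398.44)

Lower: z₀ + z₁ = -0.151 + (-1.645) = -1.796; 1 − a(z₀+z₁) = 1 − (0.074)(-1.796) = 1.1329; argument = -0.151 + (-1.796)/1.1329 = -1.7363 → -1.74.
α₁ = Φ(-1.74) = 0.0409; rank = round(100 × 0.0409) = 4; θ*₍4₎ = 368.60.
Upper: z₀ + z₂ = 1.494; 1 − a(z₀+z₂) = 0.8894; argument = 1.5287 → 1.53; α₂ = 0.9370; rank = 94; θ*₍94₎ = 398.44.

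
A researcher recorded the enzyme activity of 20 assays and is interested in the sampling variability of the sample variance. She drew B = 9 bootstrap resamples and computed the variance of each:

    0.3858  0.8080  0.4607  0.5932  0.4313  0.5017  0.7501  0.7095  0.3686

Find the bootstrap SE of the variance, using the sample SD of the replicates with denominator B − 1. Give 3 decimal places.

SE* = 0.165

Bootstrap SE is the standard deviation of the 9 replicate variances.
Mean of replicates: (0.3858 + 0.8080 + 0.4607 + 0.5932 + 0.4313 + 0.5017 + 0.7501 + 0.7095 + 0.3686) / 9 = 5.00890 / 9 = 0.55654
Sum of squared deviations: (−0.17074)² + (+0.25146)² + (−0.09584)² + (+0.03666)² + (−0.12524)² + (−0.05484)² + (+0.19356)² + (+0.15296)² + (−0.18794)² = 0.21779
Variance = 0.21779 / 8 = 0.02722
SE* = √0.02722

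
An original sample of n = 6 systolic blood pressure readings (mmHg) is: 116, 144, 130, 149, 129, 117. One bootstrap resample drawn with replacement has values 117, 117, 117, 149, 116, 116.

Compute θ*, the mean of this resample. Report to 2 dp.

θ* = 122.00

Mean = (117 + 117 + 117 + 149 + 116 + 116) / 6 = 732.0 / 6 = 122.00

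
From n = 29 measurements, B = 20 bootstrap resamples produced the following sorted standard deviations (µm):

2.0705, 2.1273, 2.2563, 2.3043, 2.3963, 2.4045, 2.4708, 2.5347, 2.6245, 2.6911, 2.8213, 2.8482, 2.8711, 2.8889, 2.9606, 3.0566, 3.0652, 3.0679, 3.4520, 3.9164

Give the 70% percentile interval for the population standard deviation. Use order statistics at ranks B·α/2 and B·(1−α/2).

(2.2563, 3.0652)

α = 0.30; lower rank = 20 × 0.150 = 3; upper rank = 20 × 0.850 = 17.
The 3rd smallest replicate is 2.2563; the 17th is 3.0652.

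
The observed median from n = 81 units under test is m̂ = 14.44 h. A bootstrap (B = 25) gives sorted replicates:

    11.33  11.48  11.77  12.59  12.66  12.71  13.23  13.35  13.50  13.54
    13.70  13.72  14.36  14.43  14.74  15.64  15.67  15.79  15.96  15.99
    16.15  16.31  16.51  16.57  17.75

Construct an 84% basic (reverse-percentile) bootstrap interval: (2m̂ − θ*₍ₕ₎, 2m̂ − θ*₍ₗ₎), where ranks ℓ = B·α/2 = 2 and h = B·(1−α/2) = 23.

(12.37, 17.40)

Percentile endpoints at ranks 2 and 23: θ*₍2₎ = 11.48, θ*₍23₎ = 16.51.
Basic interval reflects these around m̂:
  lower = 2 × 14.44 − 16.51 = 12.37
  upper = 2 × 14.44 − 11.48 = 17.40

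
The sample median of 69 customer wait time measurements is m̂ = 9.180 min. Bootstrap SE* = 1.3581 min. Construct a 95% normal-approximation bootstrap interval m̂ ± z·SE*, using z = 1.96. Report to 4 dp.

(6.5181, 11.8419)

Margin = 1.96 × 1.3581 = 2.66188
Interval: 9.180 ± 2.66188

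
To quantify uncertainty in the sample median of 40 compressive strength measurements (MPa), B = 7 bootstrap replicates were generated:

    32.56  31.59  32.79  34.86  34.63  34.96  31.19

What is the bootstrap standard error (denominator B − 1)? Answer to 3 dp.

SE* = 1.587

Bootstrap SE is the standard deviation of the 7 replicate medians.
Mean of replicates: (32.56 + 31.59 + 32.79 + 34.86 + 34.63 + 34.96 + 31.19) / 7 = 232.5800 / 7 = 33.2257
Sum of squared deviations: (−0.6657)² + (−1.6357)² + (−0.4357)² + (+1.6343)² + (+1.4043)² + (+1.7343)² + (−2.0357)² = 15.1034
Variance = 15.1034 / 6 = 2.5172
SE* = √2.5172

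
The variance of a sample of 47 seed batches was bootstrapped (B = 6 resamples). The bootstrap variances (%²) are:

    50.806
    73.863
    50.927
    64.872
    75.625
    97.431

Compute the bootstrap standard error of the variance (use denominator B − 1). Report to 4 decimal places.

SE* = 17.6098

Bootstrap SE is the standard deviation of the 6 replicate variances.
Mean of replicates: (50.806 + 73.863 + 50.927 + 64.872 + 75.625 + 97.431) / 6 = 413.52400 / 6 = 68.92067
Sum of squared deviations: (−18.11467)² + (+4.94233)² + (−17.99367)² + (−4.04867)² + (+6.70433)² + (+28.51033)² = 1550.51874
Variance = 1550.51874 / 5 = 310.10375
SE* = √310.10375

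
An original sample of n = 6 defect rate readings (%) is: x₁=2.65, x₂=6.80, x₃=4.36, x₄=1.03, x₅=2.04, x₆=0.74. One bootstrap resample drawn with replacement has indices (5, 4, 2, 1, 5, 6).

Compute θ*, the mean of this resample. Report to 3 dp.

θ* = 2.550

Resample values: 2.04, 1.03, 6.80, 2.65, 2.04, 0.74.
Mean = (2.04 + 1.03 + 6.80 + 2.65 + 2.04 + 0.74) / 6 = 15.300 / 6 = 2.550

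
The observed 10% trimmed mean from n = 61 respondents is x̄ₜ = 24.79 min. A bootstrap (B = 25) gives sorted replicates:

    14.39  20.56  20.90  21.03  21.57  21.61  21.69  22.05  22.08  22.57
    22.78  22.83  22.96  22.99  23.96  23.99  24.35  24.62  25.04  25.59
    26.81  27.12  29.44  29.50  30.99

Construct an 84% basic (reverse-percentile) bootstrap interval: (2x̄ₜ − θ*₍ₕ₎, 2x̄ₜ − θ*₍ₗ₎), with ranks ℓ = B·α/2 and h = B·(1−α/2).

(20.14, 29.02)

Percentile endpoints at ranks 2 and 23: θ*₍2₎ = 20.56, θ*₍23₎ = 29.44.
Basic interval reflects these around x̄ₜ:
  lower = 2 × 24.79 − 29.44 = 20.14
  upper = 2 × 24.79 − 20.56 = 29.02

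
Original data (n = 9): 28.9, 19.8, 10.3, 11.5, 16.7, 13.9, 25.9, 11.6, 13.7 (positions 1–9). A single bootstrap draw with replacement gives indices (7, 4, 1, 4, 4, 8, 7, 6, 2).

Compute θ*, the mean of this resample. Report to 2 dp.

θ* = 17.83

Resample values: 25.9, 11.5, 28.9, 11.5, 11.5, 11.6, 25.9, 13.9, 19.8.
Mean = (25.9 + 11.5 + 28.9 + 11.5 + 11.5 + 11.6 + 25.9 + 13.9 + 19.8) / 9 = 160.50 / 9 = 17.83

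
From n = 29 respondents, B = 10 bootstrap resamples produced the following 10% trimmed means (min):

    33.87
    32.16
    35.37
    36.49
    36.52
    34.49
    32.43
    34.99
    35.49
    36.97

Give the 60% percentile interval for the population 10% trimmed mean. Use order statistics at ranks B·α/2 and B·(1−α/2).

(32.43, 36.49)

Sorted replicates: 32.16, 32.43, 33.87, 34.49, 34.99, 35.37, 35.49, 36.49, 36.52, 36.97
α = 0.40; lower rank = 10 × 0.200 = 2; upper rank = 10 × 0.800 = 8.
The 2nd smallest replicate is 32.43; the 8th is 36.49.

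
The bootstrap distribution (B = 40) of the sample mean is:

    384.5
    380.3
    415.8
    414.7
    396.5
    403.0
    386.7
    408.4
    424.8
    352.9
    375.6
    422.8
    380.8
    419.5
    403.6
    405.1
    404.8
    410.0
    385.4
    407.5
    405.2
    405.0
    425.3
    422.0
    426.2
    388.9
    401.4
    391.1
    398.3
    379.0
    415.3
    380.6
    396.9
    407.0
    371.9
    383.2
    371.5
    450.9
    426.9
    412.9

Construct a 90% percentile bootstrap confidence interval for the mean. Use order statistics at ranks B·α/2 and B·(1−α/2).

Sorted replicates: 352.9, 371.5, 371.9, 375.6, 379.0, 380.3, 380.6, 380.8, 383.2, 384.5, 385.4, 386.7, 388.9, 391.1, 396.5, 396.9, 398.3, 401.4, 403.0, 403.6, 404.8, 405.0, 405.1, 405.2, 407.0, 407.5, 408.4, 410.0, 412.9, 414.7, 415.3, 415.8, 419.5, 422.0, 422.8, 424.8, 425.3, 426.2, 426.9, 450.9
α = 0.10; lower rank = 40 × 0.050 = 2; upper rank = 40 × 0.950 = 38.
The 2nd smallest replicate is 371.5; the 38th is 426.2.

(371.5, 426.2)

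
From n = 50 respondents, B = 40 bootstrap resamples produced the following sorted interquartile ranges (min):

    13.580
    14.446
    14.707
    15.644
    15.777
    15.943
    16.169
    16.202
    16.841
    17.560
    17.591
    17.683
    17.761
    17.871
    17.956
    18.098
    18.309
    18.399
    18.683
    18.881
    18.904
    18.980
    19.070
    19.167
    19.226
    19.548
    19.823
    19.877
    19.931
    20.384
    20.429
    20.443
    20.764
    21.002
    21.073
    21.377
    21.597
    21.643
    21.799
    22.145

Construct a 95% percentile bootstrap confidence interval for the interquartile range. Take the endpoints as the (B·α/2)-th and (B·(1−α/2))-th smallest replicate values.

α = 0.05; lower rank = 40 × 0.025 = 1; upper rank = 40 × 0.975 = 39.
The 1st smallest replicate is 13.580; the 39th is 21.799.

(13.580, 21.799)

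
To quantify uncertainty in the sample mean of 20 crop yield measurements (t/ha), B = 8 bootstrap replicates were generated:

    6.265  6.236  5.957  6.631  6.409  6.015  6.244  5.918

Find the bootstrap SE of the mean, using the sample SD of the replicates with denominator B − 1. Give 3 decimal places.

SE* = 0.242

Bootstrap SE is the standard deviation of the 8 replicate means.
Mean of replicates: (6.265 + 6.236 + 5.957 + 6.631 + 6.409 + 6.015 + 6.244 + 5.918) / 8 = 49.6750 / 8 = 6.2094
Sum of squared deviations: (+0.0556)² + (+0.0266)² + (−0.2524)² + (+0.4216)² + (+0.1996)² + (−0.1944)² + (+0.0346)² + (−0.2914)² = 0.4090
Variance = 0.4090 / 7 = 0.0584
SE* = √0.0584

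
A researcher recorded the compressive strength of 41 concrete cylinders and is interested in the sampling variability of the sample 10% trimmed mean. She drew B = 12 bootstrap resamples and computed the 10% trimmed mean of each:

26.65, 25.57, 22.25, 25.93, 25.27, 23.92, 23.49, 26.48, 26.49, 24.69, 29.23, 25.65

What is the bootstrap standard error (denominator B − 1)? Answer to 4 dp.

SE* = 1.7885

Bootstrap SE is the standard deviation of the 12 replicate 10% trimmed means.
Mean of replicates: (26.65 + 25.57 + 22.25 + 25.93 + 25.27 + 23.92 + 23.49 + 26.48 + 26.49 + 24.69 + 29.23 + 25.65) / 12 = 305.62000 / 12 = 25.46833
Sum of squared deviations: (+1.18167)² + (+0.10167)² + (−3.21833)² + (+0.46167)² + (−0.19833)² + (−1.54833)² + (−1.97833)² + (+1.01167)² + (+1.02167)² + (−0.77833)² + (+3.76167)² + (+0.18167)² = 35.18417
Variance = 35.18417 / 11 = 3.19856
SE* = √3.19856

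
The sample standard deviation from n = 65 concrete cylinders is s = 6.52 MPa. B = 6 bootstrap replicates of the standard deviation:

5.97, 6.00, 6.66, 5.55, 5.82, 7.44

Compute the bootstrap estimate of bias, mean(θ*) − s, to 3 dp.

bias = −0.280

mean(θ*) = (5.97 + 6.00 + 6.66 + 5.55 + 5.82 + 7.44) / 6 = 6.2400
bias = 6.2400 − 6.52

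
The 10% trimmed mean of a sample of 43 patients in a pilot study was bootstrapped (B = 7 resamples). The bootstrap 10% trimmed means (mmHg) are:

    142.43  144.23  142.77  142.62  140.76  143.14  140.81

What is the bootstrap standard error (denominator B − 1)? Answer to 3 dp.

Bootstrap SE is the standard deviation of the 7 replicate 10% trimmed means.
Mean of replicates: (142.43 + 144.23 + 142.77 + 142.62 + 140.76 + 143.14 + 140.81) / 7 = 996.7600 / 7 = 142.3943
Sum of squared deviations: (+0.0357)² + (+1.8357)² + (+0.3757)² + (+0.2257)² + (−1.6343)² + (+0.7457)² + (−1.5843)² = 9.3002
Variance = 9.3002 / 6 = 1.5500
SE* = √1.5500

SE* = 1.245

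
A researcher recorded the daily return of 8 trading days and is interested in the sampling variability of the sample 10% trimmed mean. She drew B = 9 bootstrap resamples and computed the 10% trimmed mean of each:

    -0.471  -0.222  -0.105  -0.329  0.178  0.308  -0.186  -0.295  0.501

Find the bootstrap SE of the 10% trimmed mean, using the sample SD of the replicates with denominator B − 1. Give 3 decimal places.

Bootstrap SE is the standard deviation of the 9 replicate 10% trimmed means.
Mean of replicates: ((-0.471) + (-0.222) + (-0.105) + (-0.329) + 0.178 + 0.308 + (-0.186) + (-0.295) + 0.501) / 9 = -0.6210 / 9 = -0.0690
Sum of squared deviations: (−0.4020)² + (−0.1530)² + (−0.0360)² + (−0.2600)² + (+0.2470)² + (+0.3770)² + (−0.1170)² + (−0.2260)² + (+0.5700)² = 0.8467
Variance = 0.8467 / 8 = 0.1058
SE* = √0.1058

SE* = 0.325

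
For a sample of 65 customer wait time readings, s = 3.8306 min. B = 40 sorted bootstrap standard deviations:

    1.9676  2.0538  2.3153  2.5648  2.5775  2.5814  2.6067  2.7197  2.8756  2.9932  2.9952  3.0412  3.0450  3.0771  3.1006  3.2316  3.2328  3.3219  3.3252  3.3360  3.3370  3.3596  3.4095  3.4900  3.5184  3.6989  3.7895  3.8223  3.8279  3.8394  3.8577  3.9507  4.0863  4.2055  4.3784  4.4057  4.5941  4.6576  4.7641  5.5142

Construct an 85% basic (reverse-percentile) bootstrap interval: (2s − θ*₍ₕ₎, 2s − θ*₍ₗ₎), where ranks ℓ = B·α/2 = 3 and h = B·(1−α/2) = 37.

Percentile endpoints at ranks 3 and 37: θ*₍3₎ = 2.3153, θ*₍37₎ = 4.5941.
Basic interval reflects these around s:
  lower = 2 × 3.8306 − 4.5941 = 3.0671
  upper = 2 × 3.8306 − 2.3153 = 5.3459

(3.0671, 5.3459)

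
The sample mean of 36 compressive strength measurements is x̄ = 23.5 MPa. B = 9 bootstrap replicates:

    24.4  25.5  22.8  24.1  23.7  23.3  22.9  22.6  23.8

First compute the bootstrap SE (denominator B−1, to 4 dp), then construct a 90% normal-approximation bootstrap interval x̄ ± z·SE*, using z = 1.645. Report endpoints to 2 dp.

Mean of replicates = 23.6778; sum of squared deviations = 6.7156; SE* = √(6.7156/8) = 0.9162
Margin = 1.645 × 0.9162 = 1.507
Interval: 23.5 ± 1.507

(21.99, 25.01)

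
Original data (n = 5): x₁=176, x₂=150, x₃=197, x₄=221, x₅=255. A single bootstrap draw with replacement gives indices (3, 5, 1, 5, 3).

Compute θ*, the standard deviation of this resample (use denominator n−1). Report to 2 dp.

Resample values: 197, 255, 176, 255, 197.
Mean = 216.0000; sum of squared deviations = 5364.0000
s² = 5364.0000 / 4 = 1341.0000
s = √1341.0000 = 36.62

θ* = 36.62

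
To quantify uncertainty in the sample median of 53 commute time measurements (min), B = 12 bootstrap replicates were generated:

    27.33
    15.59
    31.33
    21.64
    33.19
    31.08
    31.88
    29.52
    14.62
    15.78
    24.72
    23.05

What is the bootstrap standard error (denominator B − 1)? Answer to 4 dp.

Bootstrap SE is the standard deviation of the 12 replicate medians.
Mean of replicates: (27.33 + 15.59 + 31.33 + 21.64 + 33.19 + 31.08 + 31.88 + 29.52 + 14.62 + 15.78 + 24.72 + 23.05) / 12 = 299.73000 / 12 = 24.97750
Sum of squared deviations: (+2.35250)² + (−9.38750)² + (+6.35250)² + (−3.33750)² + (+8.21250)² + (+6.10250)² + (+6.90250)² + (+4.54250)² + (−10.35750)² + (−9.19750)² + (−0.25750)² + (−1.92750)² = 513.77042
Variance = 513.77042 / 11 = 46.70640
SE* = √46.70640

SE* = 6.8342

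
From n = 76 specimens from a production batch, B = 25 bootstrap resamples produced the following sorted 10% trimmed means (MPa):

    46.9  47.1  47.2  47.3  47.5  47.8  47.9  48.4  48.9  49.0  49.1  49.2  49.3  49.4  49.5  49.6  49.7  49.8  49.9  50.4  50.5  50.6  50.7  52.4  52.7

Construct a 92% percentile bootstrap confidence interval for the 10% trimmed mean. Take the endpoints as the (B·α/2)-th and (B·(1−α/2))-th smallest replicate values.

α = 0.08; lower rank = 25 × 0.040 = 1; upper rank = 25 × 0.960 = 24.
The 1st smallest replicate is 46.9; the 24th is 52.4.

(46.9, 52.4)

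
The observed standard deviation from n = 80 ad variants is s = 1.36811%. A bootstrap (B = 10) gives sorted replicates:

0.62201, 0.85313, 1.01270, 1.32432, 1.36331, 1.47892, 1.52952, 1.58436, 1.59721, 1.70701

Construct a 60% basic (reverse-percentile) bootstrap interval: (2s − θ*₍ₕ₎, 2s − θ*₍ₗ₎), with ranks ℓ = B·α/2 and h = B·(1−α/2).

Percentile endpoints at ranks 2 and 8: θ*₍2₎ = 0.85313, θ*₍8₎ = 1.58436.
Basic interval reflects these around s:
  lower = 2 × 1.36811 − 1.58436 = 1.15186
  upper = 2 × 1.36811 − 0.85313 = 1.88309

(1.15186, 1.88309)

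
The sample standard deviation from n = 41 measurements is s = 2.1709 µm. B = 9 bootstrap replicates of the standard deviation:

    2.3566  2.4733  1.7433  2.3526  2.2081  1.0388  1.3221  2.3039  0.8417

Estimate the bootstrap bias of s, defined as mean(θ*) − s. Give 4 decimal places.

bias = −0.3220

mean(θ*) = (2.3566 + 2.4733 + 1.7433 + 2.3526 + 2.2081 + 1.0388 + 1.3221 + 2.3039 + 0.8417) / 9 = 1.84893
bias = 1.84893 − 2.1709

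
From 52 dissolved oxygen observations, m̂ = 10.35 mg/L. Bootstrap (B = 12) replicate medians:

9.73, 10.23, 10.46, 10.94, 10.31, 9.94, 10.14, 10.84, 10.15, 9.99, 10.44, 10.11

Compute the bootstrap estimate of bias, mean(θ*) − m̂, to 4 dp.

mean(θ*) = (9.73 + 10.23 + 10.46 + 10.94 + 10.31 + 9.94 + 10.14 + 10.84 + 10.15 + 9.99 + 10.44 + 10.11) / 12 = 10.27333
bias = 10.27333 − 10.35

bias = −0.0767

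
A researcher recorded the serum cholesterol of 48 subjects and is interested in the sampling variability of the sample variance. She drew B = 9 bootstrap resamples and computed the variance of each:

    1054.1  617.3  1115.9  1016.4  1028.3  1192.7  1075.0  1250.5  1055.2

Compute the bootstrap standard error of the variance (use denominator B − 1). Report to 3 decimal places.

Bootstrap SE is the standard deviation of the 9 replicate variances.
Mean of replicates: (1054.1 + 617.3 + 1115.9 + 1016.4 + 1028.3 + 1192.7 + 1075.0 + 1250.5 + 1055.2) / 9 = 9405.4000 / 9 = 1045.0444
Sum of squared deviations: (+9.0556)² + (−427.7444)² + (+70.8556)² + (−28.6444)² + (−16.7444)² + (+147.6556)² + (+29.9556)² + (+205.4556)² + (+10.1556)² = 254183.3222
Variance = 254183.3222 / 8 = 31772.9153
SE* = √31772.9153

SE* = 178.250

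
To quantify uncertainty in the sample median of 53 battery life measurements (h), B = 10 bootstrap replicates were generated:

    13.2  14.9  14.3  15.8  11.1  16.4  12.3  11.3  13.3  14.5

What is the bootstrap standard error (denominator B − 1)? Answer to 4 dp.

SE* = 1.7960

Bootstrap SE is the standard deviation of the 10 replicate medians.
Mean of replicates: (13.2 + 14.9 + 14.3 + 15.8 + 11.1 + 16.4 + 12.3 + 11.3 + 13.3 + 14.5) / 10 = 137.10000 / 10 = 13.71000
Sum of squared deviations: (−0.51000)² + (+1.19000)² + (+0.59000)² + (+2.09000)² + (−2.61000)² + (+2.69000)² + (−1.41000)² + (−2.41000)² + (−0.41000)² + (+0.79000)² = 29.02900
Variance = 29.02900 / 9 = 3.22544
SE* = √3.22544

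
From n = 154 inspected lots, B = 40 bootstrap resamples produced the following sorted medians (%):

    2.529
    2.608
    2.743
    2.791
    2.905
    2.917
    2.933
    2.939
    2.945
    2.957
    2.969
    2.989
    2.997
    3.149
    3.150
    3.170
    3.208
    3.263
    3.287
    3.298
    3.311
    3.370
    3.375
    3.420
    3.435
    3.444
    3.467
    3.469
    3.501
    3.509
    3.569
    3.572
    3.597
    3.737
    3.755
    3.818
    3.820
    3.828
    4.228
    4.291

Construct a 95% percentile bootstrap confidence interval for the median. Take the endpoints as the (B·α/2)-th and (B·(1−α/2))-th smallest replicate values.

α = 0.05; lower rank = 40 × 0.025 = 1; upper rank = 40 × 0.975 = 39.
The 1st smallest replicate is 2.529; the 39th is 4.228.

(2.529, 4.228)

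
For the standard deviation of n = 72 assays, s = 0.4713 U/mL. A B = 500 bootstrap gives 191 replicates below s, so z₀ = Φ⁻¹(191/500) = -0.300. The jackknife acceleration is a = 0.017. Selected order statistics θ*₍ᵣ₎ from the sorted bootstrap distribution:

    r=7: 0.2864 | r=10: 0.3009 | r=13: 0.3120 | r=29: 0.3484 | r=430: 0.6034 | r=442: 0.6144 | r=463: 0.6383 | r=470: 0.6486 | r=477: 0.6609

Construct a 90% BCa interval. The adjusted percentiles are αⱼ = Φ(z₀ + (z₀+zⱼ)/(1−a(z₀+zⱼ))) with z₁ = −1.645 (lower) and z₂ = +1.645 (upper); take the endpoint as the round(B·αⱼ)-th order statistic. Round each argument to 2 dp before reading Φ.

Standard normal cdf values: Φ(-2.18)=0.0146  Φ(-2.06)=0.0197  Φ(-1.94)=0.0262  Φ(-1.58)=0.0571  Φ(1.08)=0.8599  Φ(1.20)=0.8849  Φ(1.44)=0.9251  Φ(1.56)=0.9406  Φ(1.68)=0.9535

Lower: z₀ + z₁ = -0.300 + (-1.645) = -1.945; 1 − a(z₀+z₁) = 1 − (0.017)(-1.945) = 1.0331; argument = -0.300 + (-1.945)/1.0331 = -2.1827 → -2.18.
α₁ = Φ(-2.18) = 0.0146; rank = round(500 × 0.0146) = 7; θ*₍7₎ = 0.2864.
Upper: z₀ + z₂ = 1.345; 1 − a(z₀+z₂) = 0.9771; argument = 1.0765 → 1.08; α₂ = 0.8599; rank = 430; θ*₍430₎ = 0.6034.

(0.2864, 0.6034)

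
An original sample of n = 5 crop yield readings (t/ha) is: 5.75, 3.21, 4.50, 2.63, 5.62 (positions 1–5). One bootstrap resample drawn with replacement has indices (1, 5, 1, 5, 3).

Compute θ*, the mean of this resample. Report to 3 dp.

θ* = 5.448

Resample values: 5.75, 5.62, 5.75, 5.62, 4.50.
Mean = (5.75 + 5.62 + 5.75 + 5.62 + 4.50) / 5 = 27.240 / 5 = 5.448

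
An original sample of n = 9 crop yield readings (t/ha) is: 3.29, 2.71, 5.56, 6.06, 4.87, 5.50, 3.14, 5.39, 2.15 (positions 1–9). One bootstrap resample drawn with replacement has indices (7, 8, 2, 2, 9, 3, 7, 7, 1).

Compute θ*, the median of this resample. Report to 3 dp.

Resample values: 3.14, 5.39, 2.71, 2.71, 2.15, 5.56, 3.14, 3.14, 3.29.
Sorted: 2.15, 2.71, 2.71, 3.14, 3.14, 3.14, 3.29, 5.39, 5.56
Median = middle value = 3.140

θ* = 3.140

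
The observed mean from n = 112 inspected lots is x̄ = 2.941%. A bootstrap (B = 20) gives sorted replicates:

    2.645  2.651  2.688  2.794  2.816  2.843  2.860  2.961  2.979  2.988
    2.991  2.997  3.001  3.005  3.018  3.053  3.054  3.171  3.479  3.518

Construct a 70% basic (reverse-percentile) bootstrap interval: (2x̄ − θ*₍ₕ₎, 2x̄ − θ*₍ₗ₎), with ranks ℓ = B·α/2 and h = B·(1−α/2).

(2.828, 3.194)

Percentile endpoints at ranks 3 and 17: θ*₍3₎ = 2.688, θ*₍17₎ = 3.054.
Basic interval reflects these around x̄:
  lower = 2 × 2.941 − 3.054 = 2.828
  upper = 2 × 2.941 − 2.688 = 3.194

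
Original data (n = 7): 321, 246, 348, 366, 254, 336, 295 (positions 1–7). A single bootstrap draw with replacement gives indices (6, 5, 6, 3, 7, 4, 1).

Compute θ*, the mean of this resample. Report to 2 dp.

θ* = 322.29

Resample values: 336, 254, 336, 348, 295, 366, 321.
Mean = (336 + 254 + 336 + 348 + 295 + 366 + 321) / 7 = 2256.0 / 7 = 322.29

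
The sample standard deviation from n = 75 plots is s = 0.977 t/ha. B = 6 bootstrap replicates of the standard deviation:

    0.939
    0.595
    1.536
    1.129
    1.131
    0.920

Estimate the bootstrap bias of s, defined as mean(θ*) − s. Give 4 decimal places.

bias = +0.0647

mean(θ*) = (0.939 + 0.595 + 1.536 + 1.129 + 1.131 + 0.920) / 6 = 1.04167
bias = 1.04167 − 0.977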